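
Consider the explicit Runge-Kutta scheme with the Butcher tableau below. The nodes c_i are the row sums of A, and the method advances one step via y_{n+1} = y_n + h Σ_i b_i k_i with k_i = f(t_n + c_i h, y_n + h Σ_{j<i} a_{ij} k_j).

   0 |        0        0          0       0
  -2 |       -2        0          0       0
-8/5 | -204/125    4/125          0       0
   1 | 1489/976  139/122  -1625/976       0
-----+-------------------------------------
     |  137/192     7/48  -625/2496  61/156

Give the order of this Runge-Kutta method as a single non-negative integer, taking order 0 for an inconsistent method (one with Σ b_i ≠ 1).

4

b = (137/192, 7/48, -625/2496, 61/156)
c = (0, -2, -8/5, 1)
Ac = (0, 0, -8/125, 47/122)
Σ b_i: 137/192·1 + 7/48·1 + (-625/2496)·1 + 61/156·1 = 1 ✓
b·c: 7/48·(-2) + (-625/2496)·(-8/5) + 61/156·1 = 1/2 ✓
b·c²: 7/48·4 + (-625/2496)·64/25 + 61/156·1 = 1/3 ✓
b·Ac: (-625/2496)·(-8/125) + 61/156·47/122 = 1/6 ✓
b·c³: 7/48·(-8) + (-625/2496)·(-512/125) + 61/156·1 = 1/4 ✓
b·(c∘Ac): (-625/2496)·64/625 + 61/156·47/122 = 1/8 ✓
b·Ac²: (-625/2496)·16/125 + 61/156·18/61 = 1/12 ✓
b·A²c: 61/156·13/122 = 1/24 ✓; 4 stages ⇒ order 4.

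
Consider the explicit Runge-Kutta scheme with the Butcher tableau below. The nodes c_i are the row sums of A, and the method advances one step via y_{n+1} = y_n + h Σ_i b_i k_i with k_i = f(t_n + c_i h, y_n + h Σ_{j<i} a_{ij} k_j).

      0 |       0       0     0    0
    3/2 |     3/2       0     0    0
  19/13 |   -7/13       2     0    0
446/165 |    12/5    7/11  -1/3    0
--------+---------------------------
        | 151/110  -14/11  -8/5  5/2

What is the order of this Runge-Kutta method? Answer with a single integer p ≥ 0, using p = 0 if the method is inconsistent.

1

b = (151/110, -14/11, -8/5, 5/2)
c = (0, 3/2, 19/13, 446/165)
Ac = (0, 0, 3, 401/858)
Σ b_i: 151/110·1 + (-14/11)·1 + (-8/5)·1 + 5/2·1 = 1 ✓
b·c: (-14/11)·3/2 + (-8/5)·19/13 + 5/2·446/165 = 5384/2145 ≠ 1/2 ⇒ order 1.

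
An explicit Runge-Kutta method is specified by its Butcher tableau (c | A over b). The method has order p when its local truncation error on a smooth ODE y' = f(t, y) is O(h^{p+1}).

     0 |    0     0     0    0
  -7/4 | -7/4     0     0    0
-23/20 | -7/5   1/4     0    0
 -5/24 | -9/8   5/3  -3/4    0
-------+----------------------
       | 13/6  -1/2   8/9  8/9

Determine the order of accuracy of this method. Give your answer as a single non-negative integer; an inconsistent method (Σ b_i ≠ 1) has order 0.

b = (13/6, -1/2, 8/9, 8/9)
c = (0, -7/4, -23/20, -5/24)
Ac = (0, 0, -7/16, -493/240)
Σ b_i: 13/6·1 + (-1/2)·1 + 8/9·1 + 8/9·1 = 31/9 ≠ 1 ⇒ order 0.

0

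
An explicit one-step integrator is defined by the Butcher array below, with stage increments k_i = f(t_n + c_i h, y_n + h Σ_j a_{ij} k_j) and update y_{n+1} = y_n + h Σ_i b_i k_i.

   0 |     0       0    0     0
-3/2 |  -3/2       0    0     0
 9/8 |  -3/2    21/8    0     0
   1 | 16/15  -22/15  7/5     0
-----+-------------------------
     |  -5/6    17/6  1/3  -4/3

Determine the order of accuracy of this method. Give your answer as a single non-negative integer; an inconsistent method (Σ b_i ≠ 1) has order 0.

b = (-5/6, 17/6, 1/3, -4/3)
c = (0, -3/2, 9/8, 1)
Ac = (0, 0, -63/16, 151/40)
Σ b_i: (-5/6)·1 + 17/6·1 + 1/3·1 + (-4/3)·1 = 1 ✓
b·c: 17/6·(-3/2) + 1/3·9/8 + (-4/3)·1 = -125/24 ≠ 1/2 ⇒ order 1.

1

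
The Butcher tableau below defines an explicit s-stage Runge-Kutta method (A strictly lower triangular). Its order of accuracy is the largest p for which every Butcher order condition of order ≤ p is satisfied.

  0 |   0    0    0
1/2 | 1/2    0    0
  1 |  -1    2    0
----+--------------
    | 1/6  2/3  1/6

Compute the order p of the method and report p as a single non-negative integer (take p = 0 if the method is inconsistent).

b = (1/6, 2/3, 1/6)
c = (0, 1/2, 1)
Ac = (0, 0, 1)
Σ b_i: 1/6·1 + 2/3·1 + 1/6·1 = 1 ✓
b·c: 2/3·1/2 + 1/6·1 = 1/2 ✓
b·c²: 2/3·1/4 + 1/6·1 = 1/3 ✓
b·Ac: 1/6·1 = 1/6 ✓; 3 stages ⇒ order 3.

3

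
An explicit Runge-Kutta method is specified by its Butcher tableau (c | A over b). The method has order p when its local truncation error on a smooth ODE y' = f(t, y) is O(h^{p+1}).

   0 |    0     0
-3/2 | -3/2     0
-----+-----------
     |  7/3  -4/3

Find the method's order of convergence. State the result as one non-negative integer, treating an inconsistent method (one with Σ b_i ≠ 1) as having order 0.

b = (7/3, -4/3)
c = (0, -3/2)
Σ b_i: 7/3·1 + (-4/3)·1 = 1 ✓
b·c: (-4/3)·(-3/2) = 2 ≠ 1/2 ⇒ order 1.

1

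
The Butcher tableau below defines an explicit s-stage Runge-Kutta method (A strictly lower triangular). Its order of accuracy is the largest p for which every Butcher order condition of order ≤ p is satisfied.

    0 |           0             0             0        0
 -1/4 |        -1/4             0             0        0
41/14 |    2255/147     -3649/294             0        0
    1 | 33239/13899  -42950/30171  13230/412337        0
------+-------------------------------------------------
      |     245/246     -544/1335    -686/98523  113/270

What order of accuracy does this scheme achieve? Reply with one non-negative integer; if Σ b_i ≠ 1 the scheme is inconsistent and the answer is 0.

4

b = (245/246, -544/1335, -686/98523, 113/270)
c = (0, -1/4, 41/14, 1)
Ac = (0, 0, 3649/1176, 305/678)
Σ b_i: 245/246·1 + (-544/1335)·1 + (-686/98523)·1 + 113/270·1 = 1 ✓
b·c: (-544/1335)·(-1/4) + (-686/98523)·41/14 + 113/270·1 = 1/2 ✓
b·c²: (-544/1335)·1/16 + (-686/98523)·1681/196 + 113/270·1 = 1/3 ✓
b·Ac: (-686/98523)·3649/1176 + 113/270·305/678 = 1/6 ✓
b·c³: (-544/1335)·(-1/64) + (-686/98523)·68921/2744 + 113/270·1 = 1/4 ✓
b·(c∘Ac): (-686/98523)·149609/16464 + 113/270·305/678 = 1/8 ✓
b·Ac²: (-686/98523)·(-3649/4704) + 113/270·505/2712 = 1/12 ✓
b·A²c: 113/270·45/452 = 1/24 ✓; 4 stages ⇒ order 4.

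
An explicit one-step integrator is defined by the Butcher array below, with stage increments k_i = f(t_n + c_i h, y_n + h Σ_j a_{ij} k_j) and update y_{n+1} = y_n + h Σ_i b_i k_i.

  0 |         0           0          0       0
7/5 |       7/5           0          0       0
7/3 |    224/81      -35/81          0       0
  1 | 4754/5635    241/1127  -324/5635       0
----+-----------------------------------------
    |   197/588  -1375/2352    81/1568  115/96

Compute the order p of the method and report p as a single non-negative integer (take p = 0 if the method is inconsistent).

4

b = (197/588, -1375/2352, 81/1568, 115/96)
c = (0, 7/5, 7/3, 1)
Ac = (0, 0, -49/81, 19/115)
Σ b_i: 197/588·1 + (-1375/2352)·1 + 81/1568·1 + 115/96·1 = 1 ✓
b·c: (-1375/2352)·7/5 + 81/1568·7/3 + 115/96·1 = 1/2 ✓
b·c²: (-1375/2352)·49/25 + 81/1568·49/9 + 115/96·1 = 1/3 ✓
b·Ac: 81/1568·(-49/81) + 115/96·19/115 = 1/6 ✓
b·c³: (-1375/2352)·343/125 + 81/1568·343/27 + 115/96·1 = 1/4 ✓
b·(c∘Ac): 81/1568·(-343/243) + 115/96·19/115 = 1/8 ✓
b·Ac²: 81/1568·(-343/405) + 115/96·61/575 = 1/12 ✓
b·A²c: 115/96·4/115 = 1/24 ✓; 4 stages ⇒ order 4.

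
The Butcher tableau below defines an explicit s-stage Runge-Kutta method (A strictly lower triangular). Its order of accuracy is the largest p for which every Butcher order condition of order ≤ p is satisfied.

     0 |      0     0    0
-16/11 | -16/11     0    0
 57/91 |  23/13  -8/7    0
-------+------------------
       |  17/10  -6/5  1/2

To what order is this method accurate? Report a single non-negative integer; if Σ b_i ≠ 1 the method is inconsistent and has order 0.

1

b = (17/10, -6/5, 1/2)
c = (0, -16/11, 57/91)
Ac = (0, 0, 128/77)
Σ b_i: 17/10·1 + (-6/5)·1 + 1/2·1 = 1 ✓
b·c: (-6/5)·(-16/11) + 1/2·57/91 = 20607/10010 ≠ 1/2 ⇒ order 1.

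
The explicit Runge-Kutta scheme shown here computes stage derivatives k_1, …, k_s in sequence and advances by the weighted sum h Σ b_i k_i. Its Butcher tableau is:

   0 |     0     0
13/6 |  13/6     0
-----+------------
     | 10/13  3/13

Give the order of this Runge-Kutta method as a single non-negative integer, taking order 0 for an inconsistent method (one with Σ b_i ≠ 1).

b = (10/13, 3/13)
c = (0, 13/6)
Σ b_i: 10/13·1 + 3/13·1 = 1 ✓
b·c: 3/13·13/6 = 1/2 ✓; 2 stages ⇒ order 2.

2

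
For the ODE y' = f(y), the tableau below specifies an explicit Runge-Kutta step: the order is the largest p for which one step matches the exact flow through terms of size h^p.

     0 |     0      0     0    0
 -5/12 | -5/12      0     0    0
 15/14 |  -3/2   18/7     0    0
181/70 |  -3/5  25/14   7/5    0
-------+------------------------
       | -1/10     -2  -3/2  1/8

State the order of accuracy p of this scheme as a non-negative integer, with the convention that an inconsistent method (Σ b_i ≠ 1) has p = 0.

b = (-1/10, -2, -3/2, 1/8)
c = (0, -5/12, 15/14, 181/70)
Ac = (0, 0, -15/14, 127/168)
Σ b_i: (-1/10)·1 + (-2)·1 + (-3/2)·1 + 1/8·1 = -139/40 ≠ 1 ⇒ order 0.

0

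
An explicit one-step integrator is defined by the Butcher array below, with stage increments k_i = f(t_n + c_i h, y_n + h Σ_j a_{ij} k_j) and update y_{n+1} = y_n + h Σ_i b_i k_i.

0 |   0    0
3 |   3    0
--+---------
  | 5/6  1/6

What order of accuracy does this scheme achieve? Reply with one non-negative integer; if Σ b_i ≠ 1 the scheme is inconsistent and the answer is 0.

2

b = (5/6, 1/6)
c = (0, 3)
Σ b_i: 5/6·1 + 1/6·1 = 1 ✓
b·c: 1/6·3 = 1/2 ✓; 2 stages ⇒ order 2.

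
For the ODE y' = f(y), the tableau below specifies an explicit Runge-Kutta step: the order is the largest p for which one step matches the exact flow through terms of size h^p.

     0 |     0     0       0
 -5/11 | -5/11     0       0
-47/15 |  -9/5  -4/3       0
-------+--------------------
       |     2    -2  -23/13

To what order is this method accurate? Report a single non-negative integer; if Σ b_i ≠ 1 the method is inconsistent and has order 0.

0

b = (2, -2, -23/13)
c = (0, -5/11, -47/15)
Ac = (0, 0, 20/33)
Σ b_i: 2·1 + (-2)·1 + (-23/13)·1 = -23/13 ≠ 1 ⇒ order 0.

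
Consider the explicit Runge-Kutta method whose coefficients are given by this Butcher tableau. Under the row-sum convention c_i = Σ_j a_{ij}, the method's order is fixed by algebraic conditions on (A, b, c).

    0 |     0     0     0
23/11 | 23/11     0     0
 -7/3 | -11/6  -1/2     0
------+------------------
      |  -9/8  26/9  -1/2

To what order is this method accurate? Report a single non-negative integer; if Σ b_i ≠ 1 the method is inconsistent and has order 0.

b = (-9/8, 26/9, -1/2)
c = (0, 23/11, -7/3)
Ac = (0, 0, -23/22)
Σ b_i: (-9/8)·1 + 26/9·1 + (-1/2)·1 = 91/72 ≠ 1 ⇒ order 0.

0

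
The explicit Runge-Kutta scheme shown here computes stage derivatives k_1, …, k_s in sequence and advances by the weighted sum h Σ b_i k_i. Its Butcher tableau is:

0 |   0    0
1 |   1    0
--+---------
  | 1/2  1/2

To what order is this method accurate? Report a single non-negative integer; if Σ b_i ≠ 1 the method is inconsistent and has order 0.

b = (1/2, 1/2)
c = (0, 1)
Σ b_i: 1/2·1 + 1/2·1 = 1 ✓
b·c: 1/2·1 = 1/2 ✓; 2 stages ⇒ order 2.

2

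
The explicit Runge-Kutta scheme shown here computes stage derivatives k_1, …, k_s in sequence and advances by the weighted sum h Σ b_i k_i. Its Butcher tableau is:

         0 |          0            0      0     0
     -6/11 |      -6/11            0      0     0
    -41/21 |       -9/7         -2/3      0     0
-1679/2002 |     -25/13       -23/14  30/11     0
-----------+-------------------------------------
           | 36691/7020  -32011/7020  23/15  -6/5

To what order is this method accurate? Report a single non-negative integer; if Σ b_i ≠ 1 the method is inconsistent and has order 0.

2

b = (36691/7020, -32011/7020, 23/15, -6/5)
c = (0, -6/11, -41/21, -1679/2002)
Ac = (0, 0, 4/11, -31/7)
Σ b_i: 36691/7020·1 + (-32011/7020)·1 + 23/15·1 + (-6/5)·1 = 1 ✓
b·c: (-32011/7020)·(-6/11) + 23/15·(-41/21) + (-6/5)·(-1679/2002) = 1/2 ✓
b·c²: (-32011/7020)·36/121 + 23/15·1681/441 + (-6/5)·2819041/4008004 = 985858927/270540270 ≠ 1/3 ⇒ order 2.
b·Ac: 23/15·4/11 + (-6/5)·(-31/7) = 6782/1155 ≠ 1/6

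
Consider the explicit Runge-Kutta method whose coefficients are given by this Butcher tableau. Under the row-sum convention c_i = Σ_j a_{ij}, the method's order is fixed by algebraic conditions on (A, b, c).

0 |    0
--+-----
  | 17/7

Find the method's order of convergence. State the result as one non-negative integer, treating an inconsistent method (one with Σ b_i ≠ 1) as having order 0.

0

b = (17/7)
c = (0)
Σ b_i: 17/7·1 = 17/7 ≠ 1 ⇒ order 0.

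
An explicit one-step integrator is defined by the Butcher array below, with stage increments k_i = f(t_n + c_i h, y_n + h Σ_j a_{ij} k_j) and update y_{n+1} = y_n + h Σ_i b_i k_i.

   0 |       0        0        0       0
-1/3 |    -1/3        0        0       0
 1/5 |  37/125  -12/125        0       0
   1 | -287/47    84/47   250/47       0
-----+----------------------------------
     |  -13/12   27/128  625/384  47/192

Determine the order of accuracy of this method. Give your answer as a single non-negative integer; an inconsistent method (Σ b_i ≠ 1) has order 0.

4

b = (-13/12, 27/128, 625/384, 47/192)
c = (0, -1/3, 1/5, 1)
Ac = (0, 0, 4/125, 22/47)
Σ b_i: (-13/12)·1 + 27/128·1 + 625/384·1 + 47/192·1 = 1 ✓
b·c: 27/128·(-1/3) + 625/384·1/5 + 47/192·1 = 1/2 ✓
b·c²: 27/128·1/9 + 625/384·1/25 + 47/192·1 = 1/3 ✓
b·Ac: 625/384·4/125 + 47/192·22/47 = 1/6 ✓
b·c³: 27/128·(-1/27) + 625/384·1/125 + 47/192·1 = 1/4 ✓
b·(c∘Ac): 625/384·4/625 + 47/192·22/47 = 1/8 ✓
b·Ac²: 625/384·(-4/375) + 47/192·58/141 = 1/12 ✓
b·A²c: 47/192·8/47 = 1/24 ✓; 4 stages ⇒ order 4.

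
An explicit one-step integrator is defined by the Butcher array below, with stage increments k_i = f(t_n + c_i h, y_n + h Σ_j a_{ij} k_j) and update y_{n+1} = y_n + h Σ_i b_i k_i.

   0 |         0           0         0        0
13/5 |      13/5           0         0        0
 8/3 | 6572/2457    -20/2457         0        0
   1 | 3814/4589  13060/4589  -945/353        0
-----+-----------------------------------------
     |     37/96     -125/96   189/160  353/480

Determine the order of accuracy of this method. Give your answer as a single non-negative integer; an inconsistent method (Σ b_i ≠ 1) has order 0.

4

b = (37/96, -125/96, 189/160, 353/480)
c = (0, 13/5, 8/3, 1)
Ac = (0, 0, -4/189, 92/353)
Σ b_i: 37/96·1 + (-125/96)·1 + 189/160·1 + 353/480·1 = 1 ✓
b·c: (-125/96)·13/5 + 189/160·8/3 + 353/480·1 = 1/2 ✓
b·c²: (-125/96)·169/25 + 189/160·64/9 + 353/480·1 = 1/3 ✓
b·Ac: 189/160·(-4/189) + 353/480·92/353 = 1/6 ✓
b·c³: (-125/96)·2197/125 + 189/160·512/27 + 353/480·1 = 1/4 ✓
b·(c∘Ac): 189/160·(-32/567) + 353/480·92/353 = 1/8 ✓
b·Ac²: 189/160·(-52/945) + 353/480·356/1765 = 1/12 ✓
b·A²c: 353/480·20/353 = 1/24 ✓; 4 stages ⇒ order 4.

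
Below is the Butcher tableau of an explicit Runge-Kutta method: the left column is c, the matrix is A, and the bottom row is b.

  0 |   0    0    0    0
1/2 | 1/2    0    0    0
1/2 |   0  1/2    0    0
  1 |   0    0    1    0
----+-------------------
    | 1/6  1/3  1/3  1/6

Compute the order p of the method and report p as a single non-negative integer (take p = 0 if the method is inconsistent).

4

b = (1/6, 1/3, 1/3, 1/6)
c = (0, 1/2, 1/2, 1)
Ac = (0, 0, 1/4, 1/2)
Σ b_i: 1/6·1 + 1/3·1 + 1/3·1 + 1/6·1 = 1 ✓
b·c: 1/3·1/2 + 1/3·1/2 + 1/6·1 = 1/2 ✓
b·c²: 1/3·1/4 + 1/3·1/4 + 1/6·1 = 1/3 ✓
b·Ac: 1/3·1/4 + 1/6·1/2 = 1/6 ✓
b·c³: 1/3·1/8 + 1/3·1/8 + 1/6·1 = 1/4 ✓
b·(c∘Ac): 1/3·1/8 + 1/6·1/2 = 1/8 ✓
b·Ac²: 1/3·1/8 + 1/6·1/4 = 1/12 ✓
b·A²c: 1/6·1/4 = 1/24 ✓; 4 stages ⇒ order 4.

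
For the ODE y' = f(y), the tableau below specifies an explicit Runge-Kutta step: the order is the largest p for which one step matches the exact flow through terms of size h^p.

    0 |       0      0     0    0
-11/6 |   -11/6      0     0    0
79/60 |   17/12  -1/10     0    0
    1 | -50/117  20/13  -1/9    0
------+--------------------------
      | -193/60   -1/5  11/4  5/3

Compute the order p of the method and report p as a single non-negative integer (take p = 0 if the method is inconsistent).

b = (-193/60, -1/5, 11/4, 5/3)
c = (0, -11/6, 79/60, 1)
Ac = (0, 0, 11/60, -20827/7020)
Σ b_i: (-193/60)·1 + (-1/5)·1 + 11/4·1 + 5/3·1 = 1 ✓
b·c: (-1/5)·(-11/6) + 11/4·79/60 + 5/3·1 = 1357/240 ≠ 1/2 ⇒ order 1.

1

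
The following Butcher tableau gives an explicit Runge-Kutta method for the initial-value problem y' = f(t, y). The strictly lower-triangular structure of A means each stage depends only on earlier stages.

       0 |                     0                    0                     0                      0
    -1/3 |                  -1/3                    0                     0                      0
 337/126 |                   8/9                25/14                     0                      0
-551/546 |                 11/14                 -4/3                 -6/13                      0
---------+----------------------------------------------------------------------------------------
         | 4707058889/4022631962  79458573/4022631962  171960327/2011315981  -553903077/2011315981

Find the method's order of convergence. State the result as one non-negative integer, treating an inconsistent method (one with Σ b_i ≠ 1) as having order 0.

3

b = (4707058889/4022631962, 79458573/4022631962, 171960327/2011315981, -553903077/2011315981)
c = (0, -1/3, 337/126, -551/546)
Ac = (0, 0, -25/42, -647/819)
Σ b_i: 4707058889/4022631962·1 + 79458573/4022631962·1 + 171960327/2011315981·1 + (-553903077/2011315981)·1 = 1 ✓
b·c: 79458573/4022631962·(-1/3) + 171960327/2011315981·337/126 + (-553903077/2011315981)·(-551/546) = 1/2 ✓
b·c²: 79458573/4022631962·1/9 + 171960327/2011315981·113569/15876 + (-553903077/2011315981)·303601/298116 = 1/3 ✓
b·Ac: 171960327/2011315981·(-25/42) + (-553903077/2011315981)·(-647/819) = 1/6 ✓
b·c³: 79458573/4022631962·(-1/27) + 171960327/2011315981·38272753/2000376 + (-553903077/2011315981)·(-167284151/162771336) = 50152278038/26147107753 ≠ 1/4 ⇒ order 3.
b·(c∘Ac): 171960327/2011315981·(-8425/5292) + (-553903077/2011315981)·356497/447174 = -180267958037/506851627212 ≠ 1/8
b·Ac²: 171960327/2011315981·25/126 + (-553903077/2011315981)·(-4395/1274) = 13614680070/14079211867 ≠ 1/12
b·A²c: (-553903077/2011315981)·25/91 = -152171175/2011315981 ≠ 1/24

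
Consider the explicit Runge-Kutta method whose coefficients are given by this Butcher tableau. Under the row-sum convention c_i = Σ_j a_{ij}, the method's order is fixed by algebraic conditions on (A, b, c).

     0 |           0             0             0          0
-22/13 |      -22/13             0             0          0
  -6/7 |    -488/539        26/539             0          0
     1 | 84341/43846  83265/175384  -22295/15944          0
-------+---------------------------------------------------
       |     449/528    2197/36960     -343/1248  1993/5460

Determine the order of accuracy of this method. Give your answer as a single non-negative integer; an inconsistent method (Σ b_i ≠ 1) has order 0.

4

b = (449/528, 2197/36960, -343/1248, 1993/5460)
c = (0, -22/13, -6/7, 1)
Ac = (0, 0, -4/49, 1575/3986)
Σ b_i: 449/528·1 + 2197/36960·1 + (-343/1248)·1 + 1993/5460·1 = 1 ✓
b·c: 2197/36960·(-22/13) + (-343/1248)·(-6/7) + 1993/5460·1 = 1/2 ✓
b·c²: 2197/36960·484/169 + (-343/1248)·36/49 + 1993/5460·1 = 1/3 ✓
b·Ac: (-343/1248)·(-4/49) + 1993/5460·1575/3986 = 1/6 ✓
b·c³: 2197/36960·(-10648/2197) + (-343/1248)·(-216/343) + 1993/5460·1 = 1/4 ✓
b·(c∘Ac): (-343/1248)·24/343 + 1993/5460·1575/3986 = 1/8 ✓
b·Ac²: (-343/1248)·88/637 + 1993/5460·8610/25909 = 1/12 ✓
b·A²c: 1993/5460·455/3986 = 1/24 ✓; 4 stages ⇒ order 4.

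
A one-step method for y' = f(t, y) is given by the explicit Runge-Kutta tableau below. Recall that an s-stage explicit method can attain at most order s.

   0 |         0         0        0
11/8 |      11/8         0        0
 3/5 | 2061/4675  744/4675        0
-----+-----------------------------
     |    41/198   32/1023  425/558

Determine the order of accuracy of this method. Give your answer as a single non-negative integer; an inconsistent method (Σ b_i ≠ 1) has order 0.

b = (41/198, 32/1023, 425/558)
c = (0, 11/8, 3/5)
Ac = (0, 0, 93/425)
Σ b_i: 41/198·1 + 32/1023·1 + 425/558·1 = 1 ✓
b·c: 32/1023·11/8 + 425/558·3/5 = 1/2 ✓
b·c²: 32/1023·121/64 + 425/558·9/25 = 1/3 ✓
b·Ac: 425/558·93/425 = 1/6 ✓; 3 stages ⇒ order 3.

3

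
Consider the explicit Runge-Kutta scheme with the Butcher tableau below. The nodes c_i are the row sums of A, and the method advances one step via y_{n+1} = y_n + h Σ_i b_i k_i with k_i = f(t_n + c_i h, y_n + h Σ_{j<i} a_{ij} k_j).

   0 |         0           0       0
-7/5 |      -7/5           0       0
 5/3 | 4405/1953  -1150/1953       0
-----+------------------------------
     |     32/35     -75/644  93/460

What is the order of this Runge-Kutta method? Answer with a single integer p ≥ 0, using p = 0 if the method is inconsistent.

b = (32/35, -75/644, 93/460)
c = (0, -7/5, 5/3)
Ac = (0, 0, 230/279)
Σ b_i: 32/35·1 + (-75/644)·1 + 93/460·1 = 1 ✓
b·c: (-75/644)·(-7/5) + 93/460·5/3 = 1/2 ✓
b·c²: (-75/644)·49/25 + 93/460·25/9 = 1/3 ✓
b·Ac: 93/460·230/279 = 1/6 ✓; 3 stages ⇒ order 3.

3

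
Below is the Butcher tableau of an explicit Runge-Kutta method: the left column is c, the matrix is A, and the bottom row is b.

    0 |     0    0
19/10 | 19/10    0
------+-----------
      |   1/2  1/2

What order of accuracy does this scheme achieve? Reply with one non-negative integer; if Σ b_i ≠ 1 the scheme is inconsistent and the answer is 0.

1

b = (1/2, 1/2)
c = (0, 19/10)
Σ b_i: 1/2·1 + 1/2·1 = 1 ✓
b·c: 1/2·19/10 = 19/20 ≠ 1/2 ⇒ order 1.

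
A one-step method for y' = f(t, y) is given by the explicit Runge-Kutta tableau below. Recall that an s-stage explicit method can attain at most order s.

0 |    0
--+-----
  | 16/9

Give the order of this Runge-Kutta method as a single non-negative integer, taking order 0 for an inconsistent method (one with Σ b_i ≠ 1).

0

b = (16/9)
c = (0)
Σ b_i: 16/9·1 = 16/9 ≠ 1 ⇒ order 0.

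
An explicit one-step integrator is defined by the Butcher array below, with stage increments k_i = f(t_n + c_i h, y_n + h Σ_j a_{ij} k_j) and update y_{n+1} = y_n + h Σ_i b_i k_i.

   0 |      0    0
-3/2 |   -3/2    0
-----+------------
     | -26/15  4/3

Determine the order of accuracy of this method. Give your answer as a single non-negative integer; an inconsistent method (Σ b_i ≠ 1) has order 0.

b = (-26/15, 4/3)
c = (0, -3/2)
Σ b_i: (-26/15)·1 + 4/3·1 = -2/5 ≠ 1 ⇒ order 0.

0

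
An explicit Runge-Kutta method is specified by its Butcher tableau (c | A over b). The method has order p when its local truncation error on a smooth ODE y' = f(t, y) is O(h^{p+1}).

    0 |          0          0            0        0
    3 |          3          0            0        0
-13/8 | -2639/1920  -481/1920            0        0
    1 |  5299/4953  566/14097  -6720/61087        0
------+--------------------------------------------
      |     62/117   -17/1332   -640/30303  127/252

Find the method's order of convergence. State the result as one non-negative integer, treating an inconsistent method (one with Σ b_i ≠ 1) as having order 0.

4

b = (62/117, -17/1332, -640/30303, 127/252)
c = (0, 3, -13/8, 1)
Ac = (0, 0, -481/640, 38/127)
Σ b_i: 62/117·1 + (-17/1332)·1 + (-640/30303)·1 + 127/252·1 = 1 ✓
b·c: (-17/1332)·3 + (-640/30303)·(-13/8) + 127/252·1 = 1/2 ✓
b·c²: (-17/1332)·9 + (-640/30303)·169/64 + 127/252·1 = 1/3 ✓
b·Ac: (-640/30303)·(-481/640) + 127/252·38/127 = 1/6 ✓
b·c³: (-17/1332)·27 + (-640/30303)·(-2197/512) + 127/252·1 = 1/4 ✓
b·(c∘Ac): (-640/30303)·6253/5120 + 127/252·38/127 = 1/8 ✓
b·Ac²: (-640/30303)·(-1443/640) + 127/252·9/127 = 1/12 ✓
b·A²c: 127/252·21/254 = 1/24 ✓; 4 stages ⇒ order 4.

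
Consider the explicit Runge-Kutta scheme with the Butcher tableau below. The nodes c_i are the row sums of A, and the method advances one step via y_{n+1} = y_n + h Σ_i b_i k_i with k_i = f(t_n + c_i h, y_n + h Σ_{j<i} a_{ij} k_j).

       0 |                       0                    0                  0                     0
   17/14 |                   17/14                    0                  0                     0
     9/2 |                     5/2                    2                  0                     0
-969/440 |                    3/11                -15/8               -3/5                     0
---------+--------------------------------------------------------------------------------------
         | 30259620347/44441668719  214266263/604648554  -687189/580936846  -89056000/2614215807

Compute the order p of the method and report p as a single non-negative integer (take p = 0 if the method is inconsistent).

b = (30259620347/44441668719, 214266263/604648554, -687189/580936846, -89056000/2614215807)
c = (0, 17/14, 9/2, -969/440)
Ac = (0, 0, 17/7, -2787/560)
Σ b_i: 30259620347/44441668719·1 + 214266263/604648554·1 + (-687189/580936846)·1 + (-89056000/2614215807)·1 = 1 ✓
b·c: 214266263/604648554·17/14 + (-687189/580936846)·9/2 + (-89056000/2614215807)·(-969/440) = 1/2 ✓
b·c²: 214266263/604648554·289/196 + (-687189/580936846)·81/4 + (-89056000/2614215807)·938961/193600 = 1/3 ✓
b·Ac: (-687189/580936846)·17/7 + (-89056000/2614215807)·(-2787/560) = 1/6 ✓
b·c³: 214266263/604648554·4913/2744 + (-687189/580936846)·729/8 + (-89056000/2614215807)·(-909853209/85184000) = 478030410365/536785645704 ≠ 1/4 ⇒ order 3.
b·(c∘Ac): (-687189/580936846)·153/14 + (-89056000/2614215807)·2700603/246400 = -3141817957/8133115844 ≠ 1/8
b·Ac²: (-687189/580936846)·289/98 + (-89056000/2614215807)·(-116931/7840) = 12311799991/24399347532 ≠ 1/12
b·A²c: (-89056000/2614215807)·(-51/35) = 302790400/6099836883 ≠ 1/24

3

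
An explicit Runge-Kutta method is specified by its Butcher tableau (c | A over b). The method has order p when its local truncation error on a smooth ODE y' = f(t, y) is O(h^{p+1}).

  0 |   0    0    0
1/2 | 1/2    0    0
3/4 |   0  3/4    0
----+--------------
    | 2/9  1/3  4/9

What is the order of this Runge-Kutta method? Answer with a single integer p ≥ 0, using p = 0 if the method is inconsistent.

b = (2/9, 1/3, 4/9)
c = (0, 1/2, 3/4)
Ac = (0, 0, 3/8)
Σ b_i: 2/9·1 + 1/3·1 + 4/9·1 = 1 ✓
b·c: 1/3·1/2 + 4/9·3/4 = 1/2 ✓
b·c²: 1/3·1/4 + 4/9·9/16 = 1/3 ✓
b·Ac: 4/9·3/8 = 1/6 ✓; 3 stages ⇒ order 3.

3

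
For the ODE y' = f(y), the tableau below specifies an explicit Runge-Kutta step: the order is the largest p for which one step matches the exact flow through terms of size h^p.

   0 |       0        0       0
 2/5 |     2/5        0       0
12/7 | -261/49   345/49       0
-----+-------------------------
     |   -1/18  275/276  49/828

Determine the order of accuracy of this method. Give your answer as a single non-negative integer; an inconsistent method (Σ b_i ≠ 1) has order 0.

b = (-1/18, 275/276, 49/828)
c = (0, 2/5, 12/7)
Ac = (0, 0, 138/49)
Σ b_i: (-1/18)·1 + 275/276·1 + 49/828·1 = 1 ✓
b·c: 275/276·2/5 + 49/828·12/7 = 1/2 ✓
b·c²: 275/276·4/25 + 49/828·144/49 = 1/3 ✓
b·Ac: 49/828·138/49 = 1/6 ✓; 3 stages ⇒ order 3.

3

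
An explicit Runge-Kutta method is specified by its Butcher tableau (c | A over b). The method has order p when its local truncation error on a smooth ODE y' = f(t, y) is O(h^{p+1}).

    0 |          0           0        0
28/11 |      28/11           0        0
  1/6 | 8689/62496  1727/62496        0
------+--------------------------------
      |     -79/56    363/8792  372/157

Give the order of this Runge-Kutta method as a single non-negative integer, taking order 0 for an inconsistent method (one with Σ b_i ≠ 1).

b = (-79/56, 363/8792, 372/157)
c = (0, 28/11, 1/6)
Ac = (0, 0, 157/2232)
Σ b_i: (-79/56)·1 + 363/8792·1 + 372/157·1 = 1 ✓
b·c: 363/8792·28/11 + 372/157·1/6 = 1/2 ✓
b·c²: 363/8792·784/121 + 372/157·1/36 = 1/3 ✓
b·Ac: 372/157·157/2232 = 1/6 ✓; 3 stages ⇒ order 3.

3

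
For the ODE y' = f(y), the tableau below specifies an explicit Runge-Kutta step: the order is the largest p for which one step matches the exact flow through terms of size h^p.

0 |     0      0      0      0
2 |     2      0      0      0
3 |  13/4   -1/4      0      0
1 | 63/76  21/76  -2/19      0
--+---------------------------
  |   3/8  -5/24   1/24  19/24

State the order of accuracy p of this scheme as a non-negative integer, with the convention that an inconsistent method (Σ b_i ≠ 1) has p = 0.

b = (3/8, -5/24, 1/24, 19/24)
c = (0, 2, 3, 1)
Ac = (0, 0, -1/2, 9/38)
Σ b_i: 3/8·1 + (-5/24)·1 + 1/24·1 + 19/24·1 = 1 ✓
b·c: (-5/24)·2 + 1/24·3 + 19/24·1 = 1/2 ✓
b·c²: (-5/24)·4 + 1/24·9 + 19/24·1 = 1/3 ✓
b·Ac: 1/24·(-1/2) + 19/24·9/38 = 1/6 ✓
b·c³: (-5/24)·8 + 1/24·27 + 19/24·1 = 1/4 ✓
b·(c∘Ac): 1/24·(-3/2) + 19/24·9/38 = 1/8 ✓
b·Ac²: 1/24·(-1) + 19/24·3/19 = 1/12 ✓
b·A²c: 19/24·1/19 = 1/24 ✓; 4 stages ⇒ order 4.

4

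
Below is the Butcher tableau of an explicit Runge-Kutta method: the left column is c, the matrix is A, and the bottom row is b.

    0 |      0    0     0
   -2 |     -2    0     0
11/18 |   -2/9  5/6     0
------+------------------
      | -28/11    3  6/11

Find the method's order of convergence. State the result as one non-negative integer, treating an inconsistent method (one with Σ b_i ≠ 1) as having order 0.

b = (-28/11, 3, 6/11)
c = (0, -2, 11/18)
Ac = (0, 0, -5/3)
Σ b_i: (-28/11)·1 + 3·1 + 6/11·1 = 1 ✓
b·c: 3·(-2) + 6/11·11/18 = -17/3 ≠ 1/2 ⇒ order 1.

1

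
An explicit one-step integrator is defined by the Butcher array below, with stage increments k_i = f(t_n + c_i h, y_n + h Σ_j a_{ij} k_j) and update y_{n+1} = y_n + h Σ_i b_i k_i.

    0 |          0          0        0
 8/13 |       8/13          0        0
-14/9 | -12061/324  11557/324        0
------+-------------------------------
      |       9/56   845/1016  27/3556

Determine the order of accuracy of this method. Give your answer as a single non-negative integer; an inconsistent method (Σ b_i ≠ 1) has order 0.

b = (9/56, 845/1016, 27/3556)
c = (0, 8/13, -14/9)
Ac = (0, 0, 1778/81)
Σ b_i: 9/56·1 + 845/1016·1 + 27/3556·1 = 1 ✓
b·c: 845/1016·8/13 + 27/3556·(-14/9) = 1/2 ✓
b·c²: 845/1016·64/169 + 27/3556·196/81 = 1/3 ✓
b·Ac: 27/3556·1778/81 = 1/6 ✓; 3 stages ⇒ order 3.

3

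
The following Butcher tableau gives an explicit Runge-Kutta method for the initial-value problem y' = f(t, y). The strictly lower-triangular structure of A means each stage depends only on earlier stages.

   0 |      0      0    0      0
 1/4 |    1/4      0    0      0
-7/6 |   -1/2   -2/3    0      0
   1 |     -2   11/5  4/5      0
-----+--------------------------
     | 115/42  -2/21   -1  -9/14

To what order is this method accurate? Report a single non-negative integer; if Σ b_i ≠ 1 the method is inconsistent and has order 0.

2

b = (115/42, -2/21, -1, -9/14)
c = (0, 1/4, -7/6, 1)
Ac = (0, 0, -1/6, -23/60)
Σ b_i: 115/42·1 + (-2/21)·1 + (-1)·1 + (-9/14)·1 = 1 ✓
b·c: (-2/21)·1/4 + (-1)·(-7/6) + (-9/14)·1 = 1/2 ✓
b·c²: (-2/21)·1/16 + (-1)·49/36 + (-9/14)·1 = -1013/504 ≠ 1/3 ⇒ order 2.
b·Ac: (-1)·(-1/6) + (-9/14)·(-23/60) = 347/840 ≠ 1/6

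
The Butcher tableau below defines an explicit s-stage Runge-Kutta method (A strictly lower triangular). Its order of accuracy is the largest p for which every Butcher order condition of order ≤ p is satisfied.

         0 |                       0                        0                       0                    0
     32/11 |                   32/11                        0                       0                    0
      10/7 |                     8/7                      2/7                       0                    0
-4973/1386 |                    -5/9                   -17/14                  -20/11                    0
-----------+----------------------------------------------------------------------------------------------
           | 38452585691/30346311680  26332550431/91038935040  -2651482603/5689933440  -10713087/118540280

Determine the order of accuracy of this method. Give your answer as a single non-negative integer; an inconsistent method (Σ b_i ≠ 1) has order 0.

b = (38452585691/30346311680, 26332550431/91038935040, -2651482603/5689933440, -10713087/118540280)
c = (0, 32/11, 10/7, -4973/1386)
Ac = (0, 0, 64/77, -472/77)
Σ b_i: 38452585691/30346311680·1 + 26332550431/91038935040·1 + (-2651482603/5689933440)·1 + (-10713087/118540280)·1 = 1 ✓
b·c: 26332550431/91038935040·32/11 + (-2651482603/5689933440)·10/7 + (-10713087/118540280)·(-4973/1386) = 1/2 ✓
b·c²: 26332550431/91038935040·1024/121 + (-2651482603/5689933440)·100/49 + (-10713087/118540280)·24730729/1920996 = 1/3 ✓
b·Ac: (-2651482603/5689933440)·64/77 + (-10713087/118540280)·(-472/77) = 1/6 ✓
b·c³: 26332550431/91038935040·32768/1331 + (-2651482603/5689933440)·1000/343 + (-10713087/118540280)·(-122985915317/2662500456) = 301706308030013/30362053829184 ≠ 1/4 ⇒ order 3.
b·(c∘Ac): (-2651482603/5689933440)·640/539 + (-10713087/118540280)·1173628/53361 = -17395168729/6845701170 ≠ 1/8
b·Ac²: (-2651482603/5689933440)·2048/847 + (-10713087/118540280)·(-82928/5929) = 93998774/684570117 ≠ 1/12
b·A²c: (-10713087/118540280)·(-1280/847) = 4452192/32598577 ≠ 1/24

3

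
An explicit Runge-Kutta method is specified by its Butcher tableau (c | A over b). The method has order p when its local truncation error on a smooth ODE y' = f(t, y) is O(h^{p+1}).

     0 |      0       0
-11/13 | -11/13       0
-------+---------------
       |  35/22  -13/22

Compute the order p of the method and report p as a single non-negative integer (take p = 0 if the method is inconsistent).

b = (35/22, -13/22)
c = (0, -11/13)
Σ b_i: 35/22·1 + (-13/22)·1 = 1 ✓
b·c: (-13/22)·(-11/13) = 1/2 ✓; 2 stages ⇒ order 2.

2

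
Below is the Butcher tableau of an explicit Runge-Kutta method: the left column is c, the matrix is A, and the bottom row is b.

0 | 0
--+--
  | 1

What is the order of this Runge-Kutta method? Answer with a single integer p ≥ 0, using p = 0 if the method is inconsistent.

b = (1)
c = (0)
Σ b_i: 1·1 = 1 ✓; 1 stage ⇒ order 1.

1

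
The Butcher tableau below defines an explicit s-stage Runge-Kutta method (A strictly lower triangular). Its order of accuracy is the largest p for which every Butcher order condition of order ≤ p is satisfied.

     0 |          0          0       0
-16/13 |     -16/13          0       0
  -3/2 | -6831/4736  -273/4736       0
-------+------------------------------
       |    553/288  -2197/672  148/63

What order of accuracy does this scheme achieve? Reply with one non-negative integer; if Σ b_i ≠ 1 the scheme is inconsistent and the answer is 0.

3

b = (553/288, -2197/672, 148/63)
c = (0, -16/13, -3/2)
Ac = (0, 0, 21/296)
Σ b_i: 553/288·1 + (-2197/672)·1 + 148/63·1 = 1 ✓
b·c: (-2197/672)·(-16/13) + 148/63·(-3/2) = 1/2 ✓
b·c²: (-2197/672)·256/169 + 148/63·9/4 = 1/3 ✓
b·Ac: 148/63·21/296 = 1/6 ✓; 3 stages ⇒ order 3.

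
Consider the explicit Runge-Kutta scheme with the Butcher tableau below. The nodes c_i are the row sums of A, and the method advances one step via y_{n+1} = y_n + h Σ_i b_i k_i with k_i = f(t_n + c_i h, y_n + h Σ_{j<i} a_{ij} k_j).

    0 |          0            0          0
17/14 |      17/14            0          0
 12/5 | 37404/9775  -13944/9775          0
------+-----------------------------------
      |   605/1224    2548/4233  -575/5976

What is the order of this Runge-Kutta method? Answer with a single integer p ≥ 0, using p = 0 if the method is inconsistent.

b = (605/1224, 2548/4233, -575/5976)
c = (0, 17/14, 12/5)
Ac = (0, 0, -996/575)
Σ b_i: 605/1224·1 + 2548/4233·1 + (-575/5976)·1 = 1 ✓
b·c: 2548/4233·17/14 + (-575/5976)·12/5 = 1/2 ✓
b·c²: 2548/4233·289/196 + (-575/5976)·144/25 = 1/3 ✓
b·Ac: (-575/5976)·(-996/575) = 1/6 ✓; 3 stages ⇒ order 3.

3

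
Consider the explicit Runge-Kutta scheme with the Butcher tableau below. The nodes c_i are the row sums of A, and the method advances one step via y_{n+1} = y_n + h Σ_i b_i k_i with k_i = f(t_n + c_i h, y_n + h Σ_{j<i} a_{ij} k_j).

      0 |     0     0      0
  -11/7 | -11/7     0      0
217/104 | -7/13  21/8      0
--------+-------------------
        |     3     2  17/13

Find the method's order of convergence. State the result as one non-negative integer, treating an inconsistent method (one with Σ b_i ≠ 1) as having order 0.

b = (3, 2, 17/13)
c = (0, -11/7, 217/104)
Ac = (0, 0, -33/8)
Σ b_i: 3·1 + 2·1 + 17/13·1 = 82/13 ≠ 1 ⇒ order 0.

0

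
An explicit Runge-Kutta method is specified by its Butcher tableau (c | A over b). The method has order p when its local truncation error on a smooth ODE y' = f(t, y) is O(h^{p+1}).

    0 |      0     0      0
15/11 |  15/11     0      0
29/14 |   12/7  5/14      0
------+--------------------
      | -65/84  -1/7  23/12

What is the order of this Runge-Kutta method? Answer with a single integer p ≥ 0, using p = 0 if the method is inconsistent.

1

b = (-65/84, -1/7, 23/12)
c = (0, 15/11, 29/14)
Ac = (0, 0, 75/154)
Σ b_i: (-65/84)·1 + (-1/7)·1 + 23/12·1 = 1 ✓
b·c: (-1/7)·15/11 + 23/12·29/14 = 6977/1848 ≠ 1/2 ⇒ order 1.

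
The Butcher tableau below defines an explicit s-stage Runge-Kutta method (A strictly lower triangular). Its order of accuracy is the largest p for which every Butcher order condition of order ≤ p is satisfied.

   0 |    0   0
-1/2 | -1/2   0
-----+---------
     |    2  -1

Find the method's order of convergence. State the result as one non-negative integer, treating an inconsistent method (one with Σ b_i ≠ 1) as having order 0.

b = (2, -1)
c = (0, -1/2)
Σ b_i: 2·1 + (-1)·1 = 1 ✓
b·c: (-1)·(-1/2) = 1/2 ✓; 2 stages ⇒ order 2.

2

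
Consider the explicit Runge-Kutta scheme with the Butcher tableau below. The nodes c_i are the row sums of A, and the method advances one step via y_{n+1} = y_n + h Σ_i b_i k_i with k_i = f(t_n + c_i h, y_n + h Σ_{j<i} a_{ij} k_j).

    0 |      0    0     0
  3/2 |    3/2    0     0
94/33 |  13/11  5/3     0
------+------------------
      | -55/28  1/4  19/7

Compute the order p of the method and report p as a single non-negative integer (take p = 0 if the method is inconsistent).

1

b = (-55/28, 1/4, 19/7)
c = (0, 3/2, 94/33)
Ac = (0, 0, 5/2)
Σ b_i: (-55/28)·1 + 1/4·1 + 19/7·1 = 1 ✓
b·c: 1/4·3/2 + 19/7·94/33 = 14981/1848 ≠ 1/2 ⇒ order 1.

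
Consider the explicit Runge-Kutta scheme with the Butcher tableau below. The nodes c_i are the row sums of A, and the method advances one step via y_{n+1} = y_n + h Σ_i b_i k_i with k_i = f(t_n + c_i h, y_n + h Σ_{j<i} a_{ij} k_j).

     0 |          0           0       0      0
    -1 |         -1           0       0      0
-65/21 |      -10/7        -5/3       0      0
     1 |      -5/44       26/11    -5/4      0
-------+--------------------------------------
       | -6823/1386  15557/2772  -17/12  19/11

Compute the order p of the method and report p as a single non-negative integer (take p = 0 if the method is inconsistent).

2

b = (-6823/1386, 15557/2772, -17/12, 19/11)
c = (0, -1, -65/21, 1)
Ac = (0, 0, 5/3, 1391/924)
Σ b_i: (-6823/1386)·1 + 15557/2772·1 + (-17/12)·1 + 19/11·1 = 1 ✓
b·c: 15557/2772·(-1) + (-17/12)·(-65/21) + 19/11·1 = 1/2 ✓
b·c²: 15557/2772·1 + (-17/12)·4225/441 + 19/11·1 = -181415/29106 ≠ 1/3 ⇒ order 2.
b·Ac: (-17/12)·5/3 + 19/11·1391/924 = 1823/7623 ≠ 1/6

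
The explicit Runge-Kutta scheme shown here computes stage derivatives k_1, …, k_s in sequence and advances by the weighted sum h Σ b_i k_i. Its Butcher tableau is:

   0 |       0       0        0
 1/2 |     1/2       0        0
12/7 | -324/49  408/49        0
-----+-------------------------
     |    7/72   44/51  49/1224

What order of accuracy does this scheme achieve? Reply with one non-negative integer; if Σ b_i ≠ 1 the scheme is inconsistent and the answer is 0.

3

b = (7/72, 44/51, 49/1224)
c = (0, 1/2, 12/7)
Ac = (0, 0, 204/49)
Σ b_i: 7/72·1 + 44/51·1 + 49/1224·1 = 1 ✓
b·c: 44/51·1/2 + 49/1224·12/7 = 1/2 ✓
b·c²: 44/51·1/4 + 49/1224·144/49 = 1/3 ✓
b·Ac: 49/1224·204/49 = 1/6 ✓; 3 stages ⇒ order 3.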